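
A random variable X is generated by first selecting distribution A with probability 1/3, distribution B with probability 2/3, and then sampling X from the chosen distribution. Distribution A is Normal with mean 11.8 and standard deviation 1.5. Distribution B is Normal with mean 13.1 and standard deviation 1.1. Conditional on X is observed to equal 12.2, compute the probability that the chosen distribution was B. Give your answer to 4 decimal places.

0.6691

Likelihoods f(12.2 | ·): A: 0.256671; B: 0.25951.
Posterior ∝ prior × likelihood. Numerator for B: 0.666667·0.25951 = 0.173007.
Normalizing constant: 0.333333·0.256671 + 0.666667·0.25951 = 0.258564.
P(B | observation) = 0.173007 / 0.258564 = 0.669107.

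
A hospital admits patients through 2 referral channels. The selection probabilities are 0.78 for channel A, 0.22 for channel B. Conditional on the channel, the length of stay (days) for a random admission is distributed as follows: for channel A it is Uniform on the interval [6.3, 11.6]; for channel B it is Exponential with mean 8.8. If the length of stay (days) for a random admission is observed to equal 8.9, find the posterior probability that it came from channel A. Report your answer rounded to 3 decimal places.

0.942

Likelihoods f(8.9 | ·): A: 0.188679; B: 0.0413321.
Posterior ∝ prior × likelihood. Numerator for A: 0.78·0.188679 = 0.14717.
Normalizing constant: 0.78·0.188679 + 0.22·0.0413321 = 0.156263.
P(A | observation) = 0.14717 / 0.156263 = 0.941809.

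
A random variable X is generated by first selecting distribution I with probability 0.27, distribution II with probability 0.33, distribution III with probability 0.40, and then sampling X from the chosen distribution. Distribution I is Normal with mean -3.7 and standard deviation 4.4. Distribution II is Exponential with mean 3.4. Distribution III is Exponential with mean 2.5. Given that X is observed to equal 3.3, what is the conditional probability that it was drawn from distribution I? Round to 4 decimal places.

Likelihoods f(3.3 | ·): I: 0.0255776; II: 0.111429; III: 0.106854.
Posterior ∝ prior × likelihood. Numerator for I: 0.27·0.0255776 = 0.00690595.
Normalizing constant: 0.27·0.0255776 + 0.33·0.111429 + 0.4·0.106854 = 0.0864193.
P(I | observation) = 0.00690595 / 0.0864193 = 0.0799121.

0.0799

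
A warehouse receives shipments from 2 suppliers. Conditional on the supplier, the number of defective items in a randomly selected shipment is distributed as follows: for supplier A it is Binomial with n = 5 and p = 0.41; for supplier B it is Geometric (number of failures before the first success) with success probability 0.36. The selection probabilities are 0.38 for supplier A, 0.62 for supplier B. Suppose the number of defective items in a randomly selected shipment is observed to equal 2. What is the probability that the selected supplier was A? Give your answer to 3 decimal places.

0.589

Likelihoods P(X=2 | ·): A: 0.345242; B: 0.147456.
Posterior ∝ prior × likelihood. Numerator for A: 0.38·0.345242 = 0.131192.
Normalizing constant: 0.38·0.345242 + 0.62·0.147456 = 0.222615.
P(A | observation) = 0.131192 / 0.222615 = 0.589323.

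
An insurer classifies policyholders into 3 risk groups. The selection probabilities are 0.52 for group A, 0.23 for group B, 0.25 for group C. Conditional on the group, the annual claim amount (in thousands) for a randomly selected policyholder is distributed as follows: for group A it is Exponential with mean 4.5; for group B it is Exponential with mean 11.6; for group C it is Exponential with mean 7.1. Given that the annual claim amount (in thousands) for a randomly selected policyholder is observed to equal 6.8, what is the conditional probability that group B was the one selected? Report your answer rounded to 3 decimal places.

0.220

Likelihoods f(6.8 | ·): A: 0.0490366; B: 0.0479684; C: 0.0540502.
Posterior ∝ prior × likelihood. Numerator for B: 0.23·0.0479684 = 0.0110327.
Normalizing constant: 0.52·0.0490366 + 0.23·0.0479684 + 0.25·0.0540502 = 0.0500443.
P(B | observation) = 0.0110327 / 0.0500443 = 0.220459.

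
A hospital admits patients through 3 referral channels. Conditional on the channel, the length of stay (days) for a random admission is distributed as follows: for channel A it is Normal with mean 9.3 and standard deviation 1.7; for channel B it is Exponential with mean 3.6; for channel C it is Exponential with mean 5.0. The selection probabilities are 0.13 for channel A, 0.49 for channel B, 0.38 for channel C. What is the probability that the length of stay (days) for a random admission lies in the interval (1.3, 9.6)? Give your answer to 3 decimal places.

0.619

Conditional on each channel, P(1.3 < X < 9.6): A: 0.570037; B: 0.627418; C: 0.624445.
By total probability, P(1.3 < X < 9.6) = 0.13·0.570037 + 0.49·0.627418 + 0.38·0.624445 = 0.618829.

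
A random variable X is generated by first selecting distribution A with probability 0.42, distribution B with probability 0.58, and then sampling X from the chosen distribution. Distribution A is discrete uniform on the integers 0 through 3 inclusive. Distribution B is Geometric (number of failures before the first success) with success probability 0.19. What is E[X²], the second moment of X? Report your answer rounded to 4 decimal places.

For each component E[X²] = Var + (mean)², giving A: 3.5; B: 40.6122.
Overall E[X²] = 0.42·3.5 + 0.58·40.6122 = 25.0251.

25.0251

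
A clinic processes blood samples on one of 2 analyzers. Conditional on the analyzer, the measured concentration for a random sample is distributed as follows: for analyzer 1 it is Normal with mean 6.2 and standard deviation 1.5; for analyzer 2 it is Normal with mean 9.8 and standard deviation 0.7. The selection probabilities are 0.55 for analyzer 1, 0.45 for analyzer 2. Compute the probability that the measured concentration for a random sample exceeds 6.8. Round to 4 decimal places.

Conditional on each analyzer, P(X > 6.8): 1: 0.344578; 2: 0.999991.
By total probability, P(X > 6.8) = 0.55·0.344578 + 0.45·0.999991 = 0.639514.

0.6395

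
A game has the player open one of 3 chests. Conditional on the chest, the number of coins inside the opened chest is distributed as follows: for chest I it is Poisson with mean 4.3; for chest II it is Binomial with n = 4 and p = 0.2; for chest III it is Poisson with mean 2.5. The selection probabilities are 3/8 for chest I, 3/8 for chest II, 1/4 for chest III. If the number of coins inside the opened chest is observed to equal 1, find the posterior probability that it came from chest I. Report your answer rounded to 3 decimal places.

0.096

Likelihoods P(X=1 | ·): I: 0.0583448; II: 0.4096; III: 0.205212.
Posterior ∝ prior × likelihood. Numerator for I: 0.375·0.0583448 = 0.0218793.
Normalizing constant: 0.375·0.0583448 + 0.375·0.4096 + 0.25·0.205212 = 0.226782.
P(I | observation) = 0.0218793 / 0.226782 = 0.0964771.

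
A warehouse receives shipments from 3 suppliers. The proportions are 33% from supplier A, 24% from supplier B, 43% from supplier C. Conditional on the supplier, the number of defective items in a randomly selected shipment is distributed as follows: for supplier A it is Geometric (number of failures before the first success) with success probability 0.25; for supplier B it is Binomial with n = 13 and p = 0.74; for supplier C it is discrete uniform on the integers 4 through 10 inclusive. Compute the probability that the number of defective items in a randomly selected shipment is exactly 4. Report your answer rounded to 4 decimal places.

Conditional on each supplier, P(X = 4): A: 0.0791016; B: 0.00116411; C: 0.142857.
By total probability, P(X = 4) = 0.33·0.0791016 + 0.24·0.00116411 + 0.43·0.142857 = 0.0878115.

0.0878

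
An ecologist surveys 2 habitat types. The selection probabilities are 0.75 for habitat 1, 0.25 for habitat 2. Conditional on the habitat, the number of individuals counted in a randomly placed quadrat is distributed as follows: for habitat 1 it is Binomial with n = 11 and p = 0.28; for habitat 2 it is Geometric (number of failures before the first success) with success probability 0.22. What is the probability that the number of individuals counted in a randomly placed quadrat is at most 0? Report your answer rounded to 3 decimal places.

0.075

Conditional on each habitat, P(X ≤ 0): 1: 0.0269561; 2: 0.22.
By total probability, P(X ≤ 0) = 0.75·0.0269561 + 0.25·0.22 = 0.0752171.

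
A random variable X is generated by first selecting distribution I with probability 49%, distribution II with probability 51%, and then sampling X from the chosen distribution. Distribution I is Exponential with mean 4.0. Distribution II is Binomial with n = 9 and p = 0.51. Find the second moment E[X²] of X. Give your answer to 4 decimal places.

For each component E[X²] = Var + (mean)², giving I: 32; II: 23.3172.
Overall E[X²] = 0.49·32 + 0.51·23.3172 = 27.5718.

27.5718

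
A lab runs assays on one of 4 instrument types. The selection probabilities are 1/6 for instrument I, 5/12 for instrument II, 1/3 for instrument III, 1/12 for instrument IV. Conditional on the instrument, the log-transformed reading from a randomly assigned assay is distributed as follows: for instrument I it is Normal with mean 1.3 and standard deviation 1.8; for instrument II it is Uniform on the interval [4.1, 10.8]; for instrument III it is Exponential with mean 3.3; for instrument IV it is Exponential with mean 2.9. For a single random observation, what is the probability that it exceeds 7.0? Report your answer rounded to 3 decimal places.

Conditional on each instrument, P(X > 7.0): I: 0.000770985; II: 0.567164; III: 0.119886; IV: 0.0894753.
By total probability, P(X > 7.0) = 0.166667·0.000770985 + 0.416667·0.567164 + 0.333333·0.119886 + 0.0833333·0.0894753 = 0.283865.

0.284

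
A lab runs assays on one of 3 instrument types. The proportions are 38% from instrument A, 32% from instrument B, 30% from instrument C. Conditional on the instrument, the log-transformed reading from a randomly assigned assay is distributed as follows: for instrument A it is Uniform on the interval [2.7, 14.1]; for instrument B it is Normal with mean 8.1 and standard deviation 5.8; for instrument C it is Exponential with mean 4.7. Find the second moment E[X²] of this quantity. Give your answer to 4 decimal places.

For each component E[X²] = Var + (mean)², giving A: 81.39; B: 99.25; C: 44.18.
Overall E[X²] = 0.38·81.39 + 0.32·99.25 + 0.3·44.18 = 75.9422.

75.9422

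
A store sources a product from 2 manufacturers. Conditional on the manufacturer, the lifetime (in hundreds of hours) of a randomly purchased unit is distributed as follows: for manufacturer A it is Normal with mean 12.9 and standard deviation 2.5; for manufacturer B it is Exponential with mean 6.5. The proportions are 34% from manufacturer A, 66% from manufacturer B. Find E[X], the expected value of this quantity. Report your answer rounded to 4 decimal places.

8.6760

Component means — A: 12.9; B: 6.5.
E[X] = 0.34·12.9 + 0.66·6.5 = 8.676.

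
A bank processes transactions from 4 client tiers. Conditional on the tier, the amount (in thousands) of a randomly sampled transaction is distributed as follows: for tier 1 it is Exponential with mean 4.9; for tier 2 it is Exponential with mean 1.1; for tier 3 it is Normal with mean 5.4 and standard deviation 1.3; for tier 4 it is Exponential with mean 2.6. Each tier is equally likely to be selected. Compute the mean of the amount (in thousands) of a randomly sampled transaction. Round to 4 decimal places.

Component means — 1: 4.9; 2: 1.1; 3: 5.4; 4: 2.6.
E[X] = 0.25·4.9 + 0.25·1.1 + 0.25·5.4 + 0.25·2.6 = 3.5.

3.5000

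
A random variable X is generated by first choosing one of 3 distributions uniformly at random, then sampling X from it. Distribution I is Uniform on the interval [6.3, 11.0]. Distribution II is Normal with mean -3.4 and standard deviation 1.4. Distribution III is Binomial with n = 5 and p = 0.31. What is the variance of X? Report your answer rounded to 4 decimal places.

26.0807

Per component, I: μ=8.65, E[X²]=76.6633; II: μ=-3.4, E[X²]=13.52; III: μ=1.55, E[X²]=3.472.
E[X] = 0.333333·8.65 + 0.333333·-3.4 + 0.333333·1.55 = 2.26667.
E[X²] = 0.333333·76.6633 + 0.333333·13.52 + 0.333333·3.472 = 31.2184.
Var(X) = E[X²] − (E[X])² = 31.2184 − 5.13778 = 26.0807.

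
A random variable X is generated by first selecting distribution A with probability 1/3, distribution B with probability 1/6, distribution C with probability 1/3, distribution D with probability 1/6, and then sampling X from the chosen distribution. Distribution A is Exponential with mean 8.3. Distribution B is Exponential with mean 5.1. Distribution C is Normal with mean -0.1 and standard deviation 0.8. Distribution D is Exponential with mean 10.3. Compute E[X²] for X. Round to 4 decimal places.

For each component E[X²] = Var + (mean)², giving A: 137.78; B: 52.02; C: 0.65; D: 212.18.
Overall E[X²] = 0.333333·137.78 + 0.166667·52.02 + 0.333333·0.65 + 0.166667·212.18 = 90.1767.

90.1767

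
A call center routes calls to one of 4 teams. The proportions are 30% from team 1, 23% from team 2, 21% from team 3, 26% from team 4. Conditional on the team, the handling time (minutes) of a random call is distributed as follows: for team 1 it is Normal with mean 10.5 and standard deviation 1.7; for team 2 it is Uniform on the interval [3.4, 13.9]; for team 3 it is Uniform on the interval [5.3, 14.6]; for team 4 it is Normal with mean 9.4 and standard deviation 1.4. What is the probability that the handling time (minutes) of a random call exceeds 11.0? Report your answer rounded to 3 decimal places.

Conditional on each team, P(X > 11.0): 1: 0.384334; 2: 0.27619; 3: 0.387097; 4: 0.126549.
By total probability, P(X > 11.0) = 0.3·0.384334 + 0.23·0.27619 + 0.21·0.387097 + 0.26·0.126549 = 0.293017.

0.293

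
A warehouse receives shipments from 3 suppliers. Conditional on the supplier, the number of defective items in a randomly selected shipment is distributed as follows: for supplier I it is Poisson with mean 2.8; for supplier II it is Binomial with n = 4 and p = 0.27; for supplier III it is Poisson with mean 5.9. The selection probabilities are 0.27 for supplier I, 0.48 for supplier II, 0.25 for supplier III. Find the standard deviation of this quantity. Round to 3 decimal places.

2.536

Per component, I: μ=2.8, E[X²]=10.64; II: μ=1.08, E[X²]=1.9548; III: μ=5.9, E[X²]=40.71.
E[X] = 0.27·2.8 + 0.48·1.08 + 0.25·5.9 = 2.7494.
E[X²] = 0.27·10.64 + 0.48·1.9548 + 0.25·40.71 = 13.9886.
Var(X) = E[X²] − (E[X])² = 13.9886 − 7.5592 = 6.4294.
SD(X) = √6.4294 = 2.53563.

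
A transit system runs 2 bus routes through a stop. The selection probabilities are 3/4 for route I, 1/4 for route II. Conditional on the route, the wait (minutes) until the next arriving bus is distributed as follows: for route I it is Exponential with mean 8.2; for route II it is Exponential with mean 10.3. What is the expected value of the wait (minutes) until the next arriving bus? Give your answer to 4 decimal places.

8.7250

Component means — I: 8.2; II: 10.3.
E[X] = 0.75·8.2 + 0.25·10.3 = 8.725.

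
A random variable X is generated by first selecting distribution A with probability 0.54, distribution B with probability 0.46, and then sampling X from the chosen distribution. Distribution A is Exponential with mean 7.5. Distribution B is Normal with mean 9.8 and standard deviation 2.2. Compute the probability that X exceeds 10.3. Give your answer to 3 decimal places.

Conditional on each component, P(X > 10.3): A: 0.253261; B: 0.410106.
By total probability, P(X > 10.3) = 0.54·0.253261 + 0.46·0.410106 = 0.32541.

0.325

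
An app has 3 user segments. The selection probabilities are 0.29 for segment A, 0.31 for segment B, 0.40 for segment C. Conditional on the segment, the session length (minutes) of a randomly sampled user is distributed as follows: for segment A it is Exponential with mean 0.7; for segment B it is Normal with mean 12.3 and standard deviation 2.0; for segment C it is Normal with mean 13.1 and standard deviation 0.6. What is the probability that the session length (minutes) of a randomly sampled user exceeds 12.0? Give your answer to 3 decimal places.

0.560

Conditional on each segment, P(X > 12.0): A: 3.58882e-08; B: 0.559618; C: 0.966623.
By total probability, P(X > 12.0) = 0.29·3.58882e-08 + 0.31·0.559618 + 0.4·0.966623 = 0.560131.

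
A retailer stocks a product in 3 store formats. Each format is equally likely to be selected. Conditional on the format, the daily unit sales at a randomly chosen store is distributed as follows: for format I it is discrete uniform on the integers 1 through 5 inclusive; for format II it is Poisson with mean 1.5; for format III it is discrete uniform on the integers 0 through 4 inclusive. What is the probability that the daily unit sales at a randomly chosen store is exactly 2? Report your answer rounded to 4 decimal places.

Conditional on each format, P(X = 2): I: 0.2; II: 0.251021; III: 0.2.
By total probability, P(X = 2) = 0.333333·0.2 + 0.333333·0.251021 + 0.333333·0.2 = 0.217007.

0.2170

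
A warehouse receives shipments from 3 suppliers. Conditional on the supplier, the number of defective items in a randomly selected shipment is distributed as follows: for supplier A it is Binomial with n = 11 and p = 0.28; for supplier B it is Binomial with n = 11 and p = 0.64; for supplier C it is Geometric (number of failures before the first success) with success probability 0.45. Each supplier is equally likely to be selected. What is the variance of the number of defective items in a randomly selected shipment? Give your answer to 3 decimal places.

8.376

Per component, A: μ=3.08, E[X²]=11.704; B: μ=7.04, E[X²]=52.096; C: μ=1.22222, E[X²]=4.20988.
E[X] = 0.333333·3.08 + 0.333333·7.04 + 0.333333·1.22222 = 3.78074.
E[X²] = 0.333333·11.704 + 0.333333·52.096 + 0.333333·4.20988 = 22.67.
Var(X) = E[X²] − (E[X])² = 22.67 − 14.294 = 8.37596.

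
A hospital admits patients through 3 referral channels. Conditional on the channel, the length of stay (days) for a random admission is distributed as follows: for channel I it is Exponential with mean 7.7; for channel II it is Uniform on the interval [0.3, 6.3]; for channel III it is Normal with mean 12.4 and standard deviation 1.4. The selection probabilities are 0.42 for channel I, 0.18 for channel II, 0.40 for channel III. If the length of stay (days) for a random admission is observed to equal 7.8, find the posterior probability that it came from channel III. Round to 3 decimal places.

0.025

Likelihoods f(7.8 | ·): I: 0.0471601; II: 0; III: 0.00128967.
Posterior ∝ prior × likelihood. Numerator for III: 0.4·0.00128967 = 0.000515867.
Normalizing constant: 0.42·0.0471601 + 0.18·0 + 0.4·0.00128967 = 0.0203231.
P(III | observation) = 0.000515867 / 0.0203231 = 0.0253833.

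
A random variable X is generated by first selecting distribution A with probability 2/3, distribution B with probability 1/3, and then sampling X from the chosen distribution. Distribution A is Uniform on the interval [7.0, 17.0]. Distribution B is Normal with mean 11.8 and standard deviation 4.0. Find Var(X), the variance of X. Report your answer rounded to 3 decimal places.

Per component, A: μ=12, E[X²]=152.333; B: μ=11.8, E[X²]=155.24.
E[X] = 0.666667·12 + 0.333333·11.8 = 11.9333.
E[X²] = 0.666667·152.333 + 0.333333·155.24 = 153.302.
Var(X) = E[X²] − (E[X])² = 153.302 − 142.404 = 10.8978.

10.898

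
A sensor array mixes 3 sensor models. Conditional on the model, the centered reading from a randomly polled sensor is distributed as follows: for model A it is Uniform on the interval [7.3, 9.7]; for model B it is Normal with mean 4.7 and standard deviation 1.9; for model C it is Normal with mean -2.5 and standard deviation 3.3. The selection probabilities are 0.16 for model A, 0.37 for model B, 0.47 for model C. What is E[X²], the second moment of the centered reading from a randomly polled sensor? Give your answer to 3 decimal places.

For each component E[X²] = Var + (mean)², giving A: 72.73; B: 25.7; C: 17.14.
Overall E[X²] = 0.16·72.73 + 0.37·25.7 + 0.47·17.14 = 29.2016.

29.202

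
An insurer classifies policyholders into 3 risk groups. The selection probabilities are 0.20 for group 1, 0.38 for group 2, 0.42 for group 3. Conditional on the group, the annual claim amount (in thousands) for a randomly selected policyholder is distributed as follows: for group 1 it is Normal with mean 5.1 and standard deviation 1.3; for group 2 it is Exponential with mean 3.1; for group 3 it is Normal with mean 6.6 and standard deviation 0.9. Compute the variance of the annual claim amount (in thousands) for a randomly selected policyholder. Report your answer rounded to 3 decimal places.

6.778

Per component, 1: μ=5.1, E[X²]=27.7; 2: μ=3.1, E[X²]=19.22; 3: μ=6.6, E[X²]=44.37.
E[X] = 0.2·5.1 + 0.38·3.1 + 0.42·6.6 = 4.97.
E[X²] = 0.2·27.7 + 0.38·19.22 + 0.42·44.37 = 31.479.
Var(X) = E[X²] − (E[X])² = 31.479 − 24.7009 = 6.7781.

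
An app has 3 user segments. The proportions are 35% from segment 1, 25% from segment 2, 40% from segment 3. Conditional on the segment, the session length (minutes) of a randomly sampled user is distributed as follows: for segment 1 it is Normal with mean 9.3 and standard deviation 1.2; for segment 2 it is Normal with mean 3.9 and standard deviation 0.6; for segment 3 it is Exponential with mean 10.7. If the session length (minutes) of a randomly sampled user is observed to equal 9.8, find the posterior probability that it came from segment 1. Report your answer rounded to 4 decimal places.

Likelihoods f(9.8 | ·): 1: 0.30481; 2: 6.69618e-22; 3: 0.0373982.
Posterior ∝ prior × likelihood. Numerator for 1: 0.35·0.30481 = 0.106684.
Normalizing constant: 0.35·0.30481 + 0.25·6.69618e-22 + 0.4·0.0373982 = 0.121643.
P(1 | observation) = 0.106684 / 0.121643 = 0.877023.

0.8770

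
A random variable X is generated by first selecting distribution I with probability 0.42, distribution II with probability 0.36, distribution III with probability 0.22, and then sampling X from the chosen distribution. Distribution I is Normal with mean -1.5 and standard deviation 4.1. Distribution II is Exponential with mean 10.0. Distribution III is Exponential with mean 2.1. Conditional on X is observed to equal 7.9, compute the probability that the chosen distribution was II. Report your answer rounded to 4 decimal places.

0.7521

Likelihoods f(7.9 | ·): I: 0.0070261; II: 0.0453845; III: 0.0110664.
Posterior ∝ prior × likelihood. Numerator for II: 0.36·0.0453845 = 0.0163384.
Normalizing constant: 0.42·0.0070261 + 0.36·0.0453845 + 0.22·0.0110664 = 0.021724.
P(II | observation) = 0.0163384 / 0.021724 = 0.752091.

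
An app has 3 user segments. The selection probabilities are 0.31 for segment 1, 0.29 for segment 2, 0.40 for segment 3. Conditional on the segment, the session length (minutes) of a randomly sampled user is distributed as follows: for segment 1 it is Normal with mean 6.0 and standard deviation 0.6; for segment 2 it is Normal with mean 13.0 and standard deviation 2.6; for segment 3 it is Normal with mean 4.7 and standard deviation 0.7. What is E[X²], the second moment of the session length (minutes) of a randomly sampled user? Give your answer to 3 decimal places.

71.274

For each component E[X²] = Var + (mean)², giving 1: 36.36; 2: 175.76; 3: 22.58.
Overall E[X²] = 0.31·36.36 + 0.29·175.76 + 0.4·22.58 = 71.274.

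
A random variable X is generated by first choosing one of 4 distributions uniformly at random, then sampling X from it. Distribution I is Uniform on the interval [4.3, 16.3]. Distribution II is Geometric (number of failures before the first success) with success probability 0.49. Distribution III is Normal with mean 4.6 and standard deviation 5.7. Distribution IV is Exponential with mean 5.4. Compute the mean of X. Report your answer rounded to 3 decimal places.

5.335

Component means — I: 10.3; II: 1.04082; III: 4.6; IV: 5.4.
E[X] = 0.25·10.3 + 0.25·1.04082 + 0.25·4.6 + 0.25·5.4 = 5.3352.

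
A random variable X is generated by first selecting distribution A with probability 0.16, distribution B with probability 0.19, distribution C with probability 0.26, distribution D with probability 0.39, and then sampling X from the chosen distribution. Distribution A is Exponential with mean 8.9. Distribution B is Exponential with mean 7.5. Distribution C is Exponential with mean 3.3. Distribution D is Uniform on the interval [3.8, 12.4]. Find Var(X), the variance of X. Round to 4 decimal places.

Per component, A: μ=8.9, E[X²]=158.42; B: μ=7.5, E[X²]=112.5; C: μ=3.3, E[X²]=21.78; D: μ=8.1, E[X²]=71.7733.
E[X] = 0.16·8.9 + 0.19·7.5 + 0.26·3.3 + 0.39·8.1 = 6.866.
E[X²] = 0.16·158.42 + 0.19·112.5 + 0.26·21.78 + 0.39·71.7733 = 80.3766.
Var(X) = E[X²] − (E[X])² = 80.3766 − 47.142 = 33.2346.

33.2346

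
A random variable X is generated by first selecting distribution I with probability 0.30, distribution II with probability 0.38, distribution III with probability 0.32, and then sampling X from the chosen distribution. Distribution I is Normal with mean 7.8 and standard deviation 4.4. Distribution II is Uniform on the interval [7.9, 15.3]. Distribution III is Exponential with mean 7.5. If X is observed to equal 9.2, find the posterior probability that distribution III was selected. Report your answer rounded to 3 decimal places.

0.139

Likelihoods f(9.2 | ·): I: 0.0861933; II: 0.135135; III: 0.0391025.
Posterior ∝ prior × likelihood. Numerator for III: 0.32·0.0391025 = 0.0125128.
Normalizing constant: 0.3·0.0861933 + 0.38·0.135135 + 0.32·0.0391025 = 0.0897221.
P(III | observation) = 0.0125128 / 0.0897221 = 0.139462.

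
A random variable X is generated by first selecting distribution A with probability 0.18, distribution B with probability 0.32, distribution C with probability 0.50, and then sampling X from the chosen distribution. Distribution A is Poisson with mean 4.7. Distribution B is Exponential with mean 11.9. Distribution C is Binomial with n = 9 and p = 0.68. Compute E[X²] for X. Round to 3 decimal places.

115.159

For each component E[X²] = Var + (mean)², giving A: 26.79; B: 283.22; C: 39.4128.
Overall E[X²] = 0.18·26.79 + 0.32·283.22 + 0.5·39.4128 = 115.159.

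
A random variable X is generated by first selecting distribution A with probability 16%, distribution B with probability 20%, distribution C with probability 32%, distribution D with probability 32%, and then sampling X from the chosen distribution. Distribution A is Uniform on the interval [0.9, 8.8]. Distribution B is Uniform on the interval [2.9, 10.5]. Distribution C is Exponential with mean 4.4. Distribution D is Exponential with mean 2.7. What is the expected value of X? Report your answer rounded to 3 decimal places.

4.388

Component means — A: 4.85; B: 6.7; C: 4.4; D: 2.7.
E[X] = 0.16·4.85 + 0.2·6.7 + 0.32·4.4 + 0.32·2.7 = 4.388.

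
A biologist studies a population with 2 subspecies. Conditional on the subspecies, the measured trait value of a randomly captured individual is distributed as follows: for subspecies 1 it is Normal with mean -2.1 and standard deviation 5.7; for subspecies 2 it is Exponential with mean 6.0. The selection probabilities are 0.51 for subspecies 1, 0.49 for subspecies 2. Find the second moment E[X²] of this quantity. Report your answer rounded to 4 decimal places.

54.0990

For each component E[X²] = Var + (mean)², giving 1: 36.9; 2: 72.
Overall E[X²] = 0.51·36.9 + 0.49·72 = 54.099.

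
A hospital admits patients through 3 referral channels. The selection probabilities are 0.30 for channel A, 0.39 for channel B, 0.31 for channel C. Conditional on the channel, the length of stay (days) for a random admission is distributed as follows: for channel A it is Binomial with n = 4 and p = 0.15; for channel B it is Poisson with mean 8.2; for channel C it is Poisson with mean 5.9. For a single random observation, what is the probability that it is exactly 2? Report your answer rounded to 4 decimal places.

0.0476

Conditional on each channel, P(X = 2): A: 0.0975375; B: 0.00923385; C: 0.04768.
By total probability, P(X = 2) = 0.3·0.0975375 + 0.39·0.00923385 + 0.31·0.04768 = 0.0476433.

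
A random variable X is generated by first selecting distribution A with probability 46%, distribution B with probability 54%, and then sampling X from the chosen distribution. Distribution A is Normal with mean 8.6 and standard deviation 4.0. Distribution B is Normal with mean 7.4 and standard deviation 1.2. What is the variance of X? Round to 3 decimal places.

Per component, A: μ=8.6, E[X²]=89.96; B: μ=7.4, E[X²]=56.2.
E[X] = 0.46·8.6 + 0.54·7.4 = 7.952.
E[X²] = 0.46·89.96 + 0.54·56.2 = 71.7296.
Var(X) = E[X²] − (E[X])² = 71.7296 − 63.2343 = 8.4953.

8.495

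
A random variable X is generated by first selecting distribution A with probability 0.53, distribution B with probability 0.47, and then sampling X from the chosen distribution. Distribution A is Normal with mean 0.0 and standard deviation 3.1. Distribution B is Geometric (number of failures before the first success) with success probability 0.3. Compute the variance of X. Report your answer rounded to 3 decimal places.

10.105

Per component, A: μ=0, E[X²]=9.61; B: μ=2.33333, E[X²]=13.2222.
E[X] = 0.53·0 + 0.47·2.33333 = 1.09667.
E[X²] = 0.53·9.61 + 0.47·13.2222 = 11.3077.
Var(X) = E[X²] − (E[X])² = 11.3077 − 1.20268 = 10.1051.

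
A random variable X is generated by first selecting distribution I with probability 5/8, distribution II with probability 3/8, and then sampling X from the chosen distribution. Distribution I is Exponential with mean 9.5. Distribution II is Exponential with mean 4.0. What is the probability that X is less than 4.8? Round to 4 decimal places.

Conditional on each component, P(X < 4.8): I: 0.396653; II: 0.698806.
By total probability, P(X < 4.8) = 0.625·0.396653 + 0.375·0.698806 = 0.50996.

0.5100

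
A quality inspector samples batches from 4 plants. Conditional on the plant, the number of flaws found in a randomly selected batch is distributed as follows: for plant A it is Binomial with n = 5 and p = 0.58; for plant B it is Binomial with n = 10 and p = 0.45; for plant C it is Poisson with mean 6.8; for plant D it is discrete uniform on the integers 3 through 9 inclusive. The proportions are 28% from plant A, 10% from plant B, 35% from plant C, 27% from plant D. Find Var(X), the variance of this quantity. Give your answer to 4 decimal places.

6.6437

Per component, A: μ=2.9, E[X²]=9.628; B: μ=4.5, E[X²]=22.725; C: μ=6.8, E[X²]=53.04; D: μ=6, E[X²]=40.
E[X] = 0.28·2.9 + 0.1·4.5 + 0.35·6.8 + 0.27·6 = 5.262.
E[X²] = 0.28·9.628 + 0.1·22.725 + 0.35·53.04 + 0.27·40 = 34.3323.
Var(X) = E[X²] − (E[X])² = 34.3323 − 27.6886 = 6.6437.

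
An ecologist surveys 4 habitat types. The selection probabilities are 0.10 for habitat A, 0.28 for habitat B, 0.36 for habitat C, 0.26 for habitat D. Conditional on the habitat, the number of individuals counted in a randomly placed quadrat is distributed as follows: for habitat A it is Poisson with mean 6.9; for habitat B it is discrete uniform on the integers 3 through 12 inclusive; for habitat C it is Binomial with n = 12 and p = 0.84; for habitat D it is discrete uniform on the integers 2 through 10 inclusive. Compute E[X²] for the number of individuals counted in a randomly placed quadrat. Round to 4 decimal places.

71.7632

For each component E[X²] = Var + (mean)², giving A: 54.51; B: 64.5; C: 103.219; D: 42.6667.
Overall E[X²] = 0.1·54.51 + 0.28·64.5 + 0.36·103.219 + 0.26·42.6667 = 71.7632.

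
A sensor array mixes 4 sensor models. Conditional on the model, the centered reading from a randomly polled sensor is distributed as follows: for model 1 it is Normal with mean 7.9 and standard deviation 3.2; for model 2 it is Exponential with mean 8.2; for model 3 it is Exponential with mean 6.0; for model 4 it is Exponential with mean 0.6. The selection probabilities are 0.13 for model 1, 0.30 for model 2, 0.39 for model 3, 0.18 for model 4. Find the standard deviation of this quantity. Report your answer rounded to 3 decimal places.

Per component, 1: μ=7.9, E[X²]=72.65; 2: μ=8.2, E[X²]=134.48; 3: μ=6, E[X²]=72; 4: μ=0.6, E[X²]=0.72.
E[X] = 0.13·7.9 + 0.3·8.2 + 0.39·6 + 0.18·0.6 = 5.935.
E[X²] = 0.13·72.65 + 0.3·134.48 + 0.39·72 + 0.18·0.72 = 77.9981.
Var(X) = E[X²] − (E[X])² = 77.9981 − 35.2242 = 42.7739.
SD(X) = √42.7739 = 6.54017.

6.540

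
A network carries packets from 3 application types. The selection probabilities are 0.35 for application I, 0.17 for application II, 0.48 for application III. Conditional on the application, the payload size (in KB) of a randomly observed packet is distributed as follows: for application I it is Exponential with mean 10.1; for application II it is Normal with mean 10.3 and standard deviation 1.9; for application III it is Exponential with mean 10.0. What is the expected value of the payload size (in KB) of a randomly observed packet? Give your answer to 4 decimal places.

Component means — I: 10.1; II: 10.3; III: 10.
E[X] = 0.35·10.1 + 0.17·10.3 + 0.48·10 = 10.086.

10.0860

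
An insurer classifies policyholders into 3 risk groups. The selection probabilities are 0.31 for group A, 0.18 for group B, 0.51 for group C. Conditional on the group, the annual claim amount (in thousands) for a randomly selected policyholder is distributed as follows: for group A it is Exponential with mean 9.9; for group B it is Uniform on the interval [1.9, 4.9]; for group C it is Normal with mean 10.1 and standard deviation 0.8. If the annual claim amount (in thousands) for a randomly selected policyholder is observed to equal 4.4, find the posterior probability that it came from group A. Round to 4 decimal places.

0.2507

Likelihoods f(4.4 | ·): A: 0.0647657; B: 0.333333; C: 4.72286e-12.
Posterior ∝ prior × likelihood. Numerator for A: 0.31·0.0647657 = 0.0200774.
Normalizing constant: 0.31·0.0647657 + 0.18·0.333333 + 0.51·4.72286e-12 = 0.0800774.
P(A | observation) = 0.0200774 / 0.0800774 = 0.250725.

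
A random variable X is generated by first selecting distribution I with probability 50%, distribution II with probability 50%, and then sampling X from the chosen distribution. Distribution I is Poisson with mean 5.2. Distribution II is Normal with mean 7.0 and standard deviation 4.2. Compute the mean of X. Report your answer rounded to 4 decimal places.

Component means — I: 5.2; II: 7.
E[X] = 0.5·5.2 + 0.5·7 = 6.1.

6.1000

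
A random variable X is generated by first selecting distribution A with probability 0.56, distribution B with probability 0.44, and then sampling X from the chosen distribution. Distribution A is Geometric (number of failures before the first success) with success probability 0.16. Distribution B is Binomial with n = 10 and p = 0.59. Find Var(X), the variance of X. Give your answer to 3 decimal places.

19.543

Per component, A: μ=5.25, E[X²]=60.375; B: μ=5.9, E[X²]=37.229.
E[X] = 0.56·5.25 + 0.44·5.9 = 5.536.
E[X²] = 0.56·60.375 + 0.44·37.229 = 50.1908.
Var(X) = E[X²] − (E[X])² = 50.1908 − 30.6473 = 19.5435.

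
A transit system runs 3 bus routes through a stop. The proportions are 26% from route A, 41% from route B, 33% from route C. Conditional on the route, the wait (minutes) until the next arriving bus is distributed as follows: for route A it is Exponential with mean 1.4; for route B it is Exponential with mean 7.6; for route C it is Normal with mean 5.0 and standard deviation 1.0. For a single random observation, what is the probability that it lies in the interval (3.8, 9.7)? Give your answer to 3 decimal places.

0.443

Conditional on each route, P(3.8 < X < 9.7): A: 0.0652729; B: 0.327467; C: 0.884929.
By total probability, P(3.8 < X < 9.7) = 0.26·0.0652729 + 0.41·0.327467 + 0.33·0.884929 = 0.443259.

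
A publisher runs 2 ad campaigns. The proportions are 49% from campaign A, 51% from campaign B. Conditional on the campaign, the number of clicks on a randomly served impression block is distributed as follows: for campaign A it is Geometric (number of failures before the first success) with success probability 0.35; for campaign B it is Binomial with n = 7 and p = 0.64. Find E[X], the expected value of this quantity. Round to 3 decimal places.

Component means — A: 1.85714; B: 4.48.
E[X] = 0.49·1.85714 + 0.51·4.48 = 3.1948.

3.195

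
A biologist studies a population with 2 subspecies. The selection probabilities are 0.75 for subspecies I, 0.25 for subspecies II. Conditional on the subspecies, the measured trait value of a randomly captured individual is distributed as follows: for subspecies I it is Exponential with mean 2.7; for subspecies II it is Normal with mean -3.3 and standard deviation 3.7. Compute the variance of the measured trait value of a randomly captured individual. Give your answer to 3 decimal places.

Per component, I: μ=2.7, E[X²]=14.58; II: μ=-3.3, E[X²]=24.58.
E[X] = 0.75·2.7 + 0.25·-3.3 = 1.2.
E[X²] = 0.75·14.58 + 0.25·24.58 = 17.08.
Var(X) = E[X²] − (E[X])² = 17.08 − 1.44 = 15.64.

15.640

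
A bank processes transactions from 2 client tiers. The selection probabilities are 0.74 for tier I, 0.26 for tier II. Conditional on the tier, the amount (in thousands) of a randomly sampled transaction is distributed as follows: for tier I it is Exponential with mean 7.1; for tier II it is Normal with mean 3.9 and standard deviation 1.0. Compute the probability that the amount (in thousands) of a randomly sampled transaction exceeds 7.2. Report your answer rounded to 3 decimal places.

0.269

Conditional on each tier, P(X > 7.2): I: 0.362734; II: 0.000483424.
By total probability, P(X > 7.2) = 0.74·0.362734 + 0.26·0.000483424 = 0.268549.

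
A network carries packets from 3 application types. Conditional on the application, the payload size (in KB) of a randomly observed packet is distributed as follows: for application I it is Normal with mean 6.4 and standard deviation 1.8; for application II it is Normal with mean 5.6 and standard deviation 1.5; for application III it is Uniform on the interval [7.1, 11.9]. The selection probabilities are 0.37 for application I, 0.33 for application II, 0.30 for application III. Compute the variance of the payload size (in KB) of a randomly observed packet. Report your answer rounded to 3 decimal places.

Per component, I: μ=6.4, E[X²]=44.2; II: μ=5.6, E[X²]=33.61; III: μ=9.5, E[X²]=92.17.
E[X] = 0.37·6.4 + 0.33·5.6 + 0.3·9.5 = 7.066.
E[X²] = 0.37·44.2 + 0.33·33.61 + 0.3·92.17 = 55.0963.
Var(X) = E[X²] − (E[X])² = 55.0963 − 49.9284 = 5.16794.

5.168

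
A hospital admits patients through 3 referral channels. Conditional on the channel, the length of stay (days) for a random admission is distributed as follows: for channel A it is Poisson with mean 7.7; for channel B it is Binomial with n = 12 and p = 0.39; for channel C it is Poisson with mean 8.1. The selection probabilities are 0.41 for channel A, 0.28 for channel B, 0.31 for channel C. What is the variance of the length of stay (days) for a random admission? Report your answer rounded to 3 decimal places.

8.550

Per component, A: μ=7.7, E[X²]=66.99; B: μ=4.68, E[X²]=24.7572; C: μ=8.1, E[X²]=73.71.
E[X] = 0.41·7.7 + 0.28·4.68 + 0.31·8.1 = 6.9784.
E[X²] = 0.41·66.99 + 0.28·24.7572 + 0.31·73.71 = 57.248.
Var(X) = E[X²] − (E[X])² = 57.248 − 48.6981 = 8.54995.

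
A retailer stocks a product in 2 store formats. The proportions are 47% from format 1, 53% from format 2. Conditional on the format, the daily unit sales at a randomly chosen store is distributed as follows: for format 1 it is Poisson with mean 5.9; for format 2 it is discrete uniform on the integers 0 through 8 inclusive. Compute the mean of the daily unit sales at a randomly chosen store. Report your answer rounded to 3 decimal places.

4.893

Component means — 1: 5.9; 2: 4.
E[X] = 0.47·5.9 + 0.53·4 = 4.893.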